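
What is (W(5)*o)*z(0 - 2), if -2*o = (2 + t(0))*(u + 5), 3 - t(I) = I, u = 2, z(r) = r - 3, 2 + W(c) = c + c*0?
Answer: 525/2 ≈ 262.50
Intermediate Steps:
W(c) = -2 + c (W(c) = -2 + (c + c*0) = -2 + (c + 0) = -2 + c)
z(r) = -3 + r
t(I) = 3 - I
o = -35/2 (o = -(2 + (3 - 1*0))*(2 + 5)/2 = -(2 + (3 + 0))*7/2 = -(2 + 3)*7/2 = -5*7/2 = -1/2*35 = -35/2 ≈ -17.500)
(W(5)*o)*z(0 - 2) = ((-2 + 5)*(-35/2))*(-3 + (0 - 2)) = (3*(-35/2))*(-3 - 2) = -105/2*(-5) = 525/2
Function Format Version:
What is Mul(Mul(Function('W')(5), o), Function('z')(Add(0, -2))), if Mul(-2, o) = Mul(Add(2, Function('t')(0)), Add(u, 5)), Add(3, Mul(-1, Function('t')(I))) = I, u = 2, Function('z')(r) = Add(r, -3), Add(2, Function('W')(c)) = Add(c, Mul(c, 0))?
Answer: Rational(525, 2) ≈ 262.50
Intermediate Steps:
Function('W')(c) = Add(-2, c) (Function('W')(c) = Add(-2, Add(c, Mul(c, 0))) = Add(-2, Add(c, 0)) = Add(-2, c))
Function('z')(r) = Add(-3, r)
Function('t')(I) = Add(3, Mul(-1, I))
o = Rational(-35, 2) (o = Mul(Rational(-1, 2), Mul(Add(2, Add(3, Mul(-1, 0))), Add(2, 5))) = Mul(Rational(-1, 2), Mul(Add(2, Add(3, 0)), 7)) = Mul(Rational(-1, 2), Mul(Add(2, 3), 7)) = Mul(Rational(-1, 2), Mul(5, 7)) = Mul(Rational(-1, 2), 35) = Rational(-35, 2) ≈ -17.500)
Mul(Mul(Function('W')(5), o), Function('z')(Add(0, -2))) = Mul(Mul(Add(-2, 5), Rational(-35, 2)), Add(-3, Add(0, -2))) = Mul(Mul(3, Rational(-35, 2)), Add(-3, -2)) = Mul(Rational(-105, 2), -5) = Rational(525, 2)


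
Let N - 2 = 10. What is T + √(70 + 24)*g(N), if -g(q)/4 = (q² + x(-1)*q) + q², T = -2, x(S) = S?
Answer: -2 - 1104*√94 ≈ -10706.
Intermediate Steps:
N = 12 (N = 2 + 10 = 12)
g(q) = -8*q² + 4*q (g(q) = -4*((q² - q) + q²) = -4*(-q + 2*q²) = -8*q² + 4*q)
T + √(70 + 24)*g(N) = -2 + √(70 + 24)*(4*12*(1 - 2*12)) = -2 + √94*(4*12*(1 - 24)) = -2 + √94*(4*12*(-23)) = -2 + √94*(-1104) = -2 - 1104*√94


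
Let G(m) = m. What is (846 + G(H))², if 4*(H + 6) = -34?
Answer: 2765569/4 ≈ 6.9139e+5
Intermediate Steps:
H = -29/2 (H = -6 + (¼)*(-34) = -6 - 17/2 = -29/2 ≈ -14.500)
(846 + G(H))² = (846 - 29/2)² = (1663/2)² = 2765569/4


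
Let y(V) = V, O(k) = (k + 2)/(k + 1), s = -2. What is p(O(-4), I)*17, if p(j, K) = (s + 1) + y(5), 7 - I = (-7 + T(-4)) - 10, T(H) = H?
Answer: 68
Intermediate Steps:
O(k) = (2 + k)/(1 + k)
I = 28 (I = 7 - ((-7 - 4) - 10) = 7 - (-11 - 10) = 7 - 1*(-21) = 7 + 21 = 28)
p(j, K) = 4 (p(j, K) = (-2 + 1) + 5 = -1 + 5 = 4)
p(O(-4), I)*17 = 4*17 = 68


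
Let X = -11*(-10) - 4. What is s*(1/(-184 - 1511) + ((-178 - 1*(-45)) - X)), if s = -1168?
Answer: 473163808/1695 ≈ 2.7915e+5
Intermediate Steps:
X = 106 (X = 110 - 4 = 106)
s*(1/(-184 - 1511) + ((-178 - 1*(-45)) - X)) = -1168*(1/(-184 - 1511) + ((-178 - 1*(-45)) - 1*106)) = -1168*(1/(-1695) + ((-178 + 45) - 106)) = -1168*(-1/1695 + (-133 - 106)) = -1168*(-1/1695 - 239) = -1168*(-405106/1695) = 473163808/1695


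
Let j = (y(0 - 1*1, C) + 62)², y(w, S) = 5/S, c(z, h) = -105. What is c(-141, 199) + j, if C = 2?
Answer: 16221/4 ≈ 4055.3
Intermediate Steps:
j = 16641/4 (j = (5/2 + 62)² = (129/2)² = 16641/4 ≈ 4160.3)
c(-141, 199) + j = -105 + 16641/4 = 16221/4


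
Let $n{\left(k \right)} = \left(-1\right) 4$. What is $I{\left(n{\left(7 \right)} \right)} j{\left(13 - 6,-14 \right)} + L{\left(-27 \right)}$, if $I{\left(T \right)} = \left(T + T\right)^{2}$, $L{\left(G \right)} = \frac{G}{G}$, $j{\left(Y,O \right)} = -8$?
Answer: $-511$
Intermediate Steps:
$n{\left(k \right)} = -4$
$L{\left(G \right)} = 1$
$I{\left(T \right)} = 4 T^{2}$ ($I{\left(T \right)} = \left(2 T\right)^{2} = 4 T^{2}$)
$I{\left(n{\left(7 \right)} \right)} j{\left(13 - 6,-14 \right)} + L{\left(-27 \right)} = 4 \left(-4\right)^{2} \left(-8\right) + 1 = 4 \cdot 16 \left(-8\right) + 1 = 64 \left(-8\right) + 1 = -512 + 1 = -511$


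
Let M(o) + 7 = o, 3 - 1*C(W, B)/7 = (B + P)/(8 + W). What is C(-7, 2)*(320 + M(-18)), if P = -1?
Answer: 4130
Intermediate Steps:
C(W, B) = 21 - 7*(-1 + B)/(8 + W) (C(W, B) = 21 - 7*(B - 1)/(8 + W) = 21 - 7*(-1 + B)/(8 + W))
M(o) = -7 + o
C(-7, 2)*(320 + M(-18)) = (7*(25 - 1*2 + 3*(-7))/(8 - 7))*(320 + (-7 - 18)) = (7*(25 - 2 - 21)/1)*(320 - 25) = (7*1*2)*295 = 14*295 = 4130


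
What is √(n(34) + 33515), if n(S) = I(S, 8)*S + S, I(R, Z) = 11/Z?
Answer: √134383/2 ≈ 183.29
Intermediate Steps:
n(S) = 19*S/8 (n(S) = (11/8)*S + S = (11*(⅛))*S + S = 11*S/8 + S = 19*S/8)
√(n(34) + 33515) = √((19/8)*34 + 33515) = √(323/4 + 33515) = √(134383/4) = √134383/2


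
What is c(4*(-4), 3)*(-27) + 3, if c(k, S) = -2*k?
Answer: -861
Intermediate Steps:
c(4*(-4), 3)*(-27) + 3 = -8*(-4)*(-27) + 3 = -2*(-16)*(-27) + 3 = 32*(-27) + 3 = -864 + 3 = -861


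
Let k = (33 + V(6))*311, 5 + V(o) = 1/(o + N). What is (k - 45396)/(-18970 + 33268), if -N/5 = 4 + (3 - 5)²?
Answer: -415901/162044 ≈ -2.5666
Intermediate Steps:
N = -40 (N = -5*(4 + (3 - 5)²) = -5*(4 + (-2)²) = -5*(4 + 4) = -5*8 = -40)
V(o) = -5 + 1/(-40 + o) (V(o) = -5 + 1/(o - 40) = -5 + 1/(-40 + o))
k = 295761/34 (k = (33 + (201 - 5*6)/(-40 + 6))*311 = (33 + (201 - 30)/(-34))*311 = (33 - 1/34*171)*311 = (33 - 171/34)*311 = (951/34)*311 = 295761/34 ≈ 8698.9)
(k - 45396)/(-18970 + 33268) = (295761/34 - 45396)/(-18970 + 33268) = -1247703/34/14298 = -1247703/34*1/14298 = -415901/162044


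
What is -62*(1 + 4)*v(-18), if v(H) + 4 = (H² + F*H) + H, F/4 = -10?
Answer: -316820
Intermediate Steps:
F = -40 (F = 4*(-10) = -40)
v(H) = -4 + H² - 39*H (v(H) = -4 + ((H² - 40*H) + H) = -4 + (H² - 39*H) = -4 + H² - 39*H)
-62*(1 + 4)*v(-18) = -62*(1 + 4)*(-4 + (-18)² - 39*(-18)) = -310*(-4 + 324 + 702) = -310*1022 = -62*5110 = -316820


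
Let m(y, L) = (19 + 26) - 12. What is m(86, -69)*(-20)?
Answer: -660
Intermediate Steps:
m(y, L) = 33 (m(y, L) = 45 - 12 = 33)
m(86, -69)*(-20) = 33*(-20) = -660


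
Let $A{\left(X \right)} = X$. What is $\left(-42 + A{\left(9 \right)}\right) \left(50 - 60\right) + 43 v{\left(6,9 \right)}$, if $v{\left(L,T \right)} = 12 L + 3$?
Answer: $3555$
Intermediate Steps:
$v{\left(L,T \right)} = 3 + 12 L$
$\left(-42 + A{\left(9 \right)}\right) \left(50 - 60\right) + 43 v{\left(6,9 \right)} = \left(-42 + 9\right) \left(50 - 60\right) + 43 \left(3 + 12 \cdot 6\right) = \left(-33\right) \left(-10\right) + 43 \left(3 + 72\right) = 330 + 43 \cdot 75 = 330 + 3225 = 3555$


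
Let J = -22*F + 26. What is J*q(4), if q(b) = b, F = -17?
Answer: 1600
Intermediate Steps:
J = 400 (J = -22*(-17) + 26 = 374 + 26 = 400)
J*q(4) = 400*4 = 1600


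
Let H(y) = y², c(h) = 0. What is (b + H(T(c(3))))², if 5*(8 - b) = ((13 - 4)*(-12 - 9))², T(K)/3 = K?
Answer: 1273133761/25 ≈ 5.0925e+7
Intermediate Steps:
T(K) = 3*K
b = -35681/5 (b = 8 - (-12 - 9)²*(13 - 4)²/5 = 8 - (9*(-21))²/5 = 8 - ⅕*(-189)² = 8 - ⅕*35721 = 8 - 35721/5 = -35681/5 ≈ -7136.2)
(b + H(T(c(3))))² = (-35681/5 + (3*0)²)² = (-35681/5 + 0²)² = (-35681/5 + 0)² = (-35681/5)² = 1273133761/25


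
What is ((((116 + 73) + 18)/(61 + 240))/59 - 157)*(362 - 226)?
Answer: -379162016/17759 ≈ -21350.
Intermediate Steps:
((((116 + 73) + 18)/(61 + 240))/59 - 157)*(362 - 226) = (((189 + 18)/301)*(1/59) - 157)*136 = ((207*(1/301))*(1/59) - 157)*136 = ((207/301)*(1/59) - 157)*136 = (207/17759 - 157)*136 = -2787956/17759*136 = -379162016/17759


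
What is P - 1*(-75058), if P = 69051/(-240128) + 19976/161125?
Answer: 2904034527146553/38690624000 ≈ 75058.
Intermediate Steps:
P = -6329045447/38690624000 (P = 69051*(-1/240128) + 19976*(1/161125) = -69051/240128 + 19976/161125 = -6329045447/38690624000 ≈ -0.16358)
P - 1*(-75058) = -6329045447/38690624000 - 1*(-75058) = -6329045447/38690624000 + 75058 = 2904034527146553/38690624000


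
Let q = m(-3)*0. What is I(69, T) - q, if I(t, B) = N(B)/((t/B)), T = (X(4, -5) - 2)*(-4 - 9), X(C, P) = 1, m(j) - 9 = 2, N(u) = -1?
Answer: -13/69 ≈ -0.18841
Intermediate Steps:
m(j) = 11 (m(j) = 9 + 2 = 11)
q = 0 (q = 11*0 = 0)
T = 13 (T = (1 - 2)*(-4 - 9) = -1*(-13) = 13)
I(t, B) = -B/t (I(t, B) = -1/(t/B) = -B/t)
I(69, T) - q = -1*13/69 - 1*0 = -1*13*1/69 + 0 = -13/69 + 0 = -13/69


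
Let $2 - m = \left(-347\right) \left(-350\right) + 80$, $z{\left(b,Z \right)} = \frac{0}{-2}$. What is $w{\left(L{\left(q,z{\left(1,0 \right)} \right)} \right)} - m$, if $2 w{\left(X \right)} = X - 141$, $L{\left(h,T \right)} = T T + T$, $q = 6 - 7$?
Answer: $\frac{242915}{2} \approx 1.2146 \cdot 10^{5}$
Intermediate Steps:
$z{\left(b,Z \right)} = 0$ ($z{\left(b,Z \right)} = 0 \left(- \frac{1}{2}\right) = 0$)
$q = -1$
$L{\left(h,T \right)} = T + T^{2}$ ($L{\left(h,T \right)} = T^{2} + T = T + T^{2}$)
$w{\left(X \right)} = - \frac{141}{2} + \frac{X}{2}$ ($w{\left(X \right)} = \frac{X - 141}{2} = \frac{-141 + X}{2} = - \frac{141}{2} + \frac{X}{2}$)
$m = -121528$ ($m = 2 - \left(\left(-347\right) \left(-350\right) + 80\right) = 2 - \left(121450 + 80\right) = 2 - 121530 = -121528$)
$w{\left(L{\left(q,z{\left(1,0 \right)} \right)} \right)} - m = \left(- \frac{141}{2} + \frac{0 \left(1 + 0\right)}{2}\right) - -121528 = \left(- \frac{141}{2} + \frac{0 \cdot 1}{2}\right) + 121528 = \left(- \frac{141}{2} + \frac{1}{2} \cdot 0\right) + 121528 = \left(- \frac{141}{2} + 0\right) + 121528 = - \frac{141}{2} + 121528 = \frac{242915}{2}$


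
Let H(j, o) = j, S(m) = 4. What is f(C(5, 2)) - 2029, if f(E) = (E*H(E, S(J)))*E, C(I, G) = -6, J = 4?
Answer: -2245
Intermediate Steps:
f(E) = E**3 (f(E) = (E*E)*E = E**2*E = E**3)
f(C(5, 2)) - 2029 = (-6)**3 - 2029 = -216 - 2029 = -2245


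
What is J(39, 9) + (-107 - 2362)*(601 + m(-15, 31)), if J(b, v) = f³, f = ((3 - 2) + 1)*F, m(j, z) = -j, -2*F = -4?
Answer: -1520840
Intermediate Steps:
F = 2 (F = -½*(-4) = 2)
f = 4 (f = ((3 - 2) + 1)*2 = (1 + 1)*2 = 2*2 = 4)
J(b, v) = 64 (J(b, v) = 4³ = 64)
J(39, 9) + (-107 - 2362)*(601 + m(-15, 31)) = 64 + (-107 - 2362)*(601 - 1*(-15)) = 64 - 2469*(601 + 15) = 64 - 2469*616 = 64 - 1520904 = -1520840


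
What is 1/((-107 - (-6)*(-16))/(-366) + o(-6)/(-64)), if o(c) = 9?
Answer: 11712/4849 ≈ 2.4153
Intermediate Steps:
1/((-107 - (-6)*(-16))/(-366) + o(-6)/(-64)) = 1/((-107 - (-6)*(-16))/(-366) + 9/(-64)) = 1/((-107 - 1*96)*(-1/366) + 9*(-1/64)) = 1/((-107 - 96)*(-1/366) - 9/64) = 1/(-203*(-1/366) - 9/64) = 1/(203/366 - 9/64) = 1/(4849/11712) = 11712/4849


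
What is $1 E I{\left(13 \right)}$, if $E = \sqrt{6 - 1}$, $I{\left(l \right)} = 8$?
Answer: $8 \sqrt{5} \approx 17.889$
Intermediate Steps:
$E = \sqrt{5} \approx 2.2361$
$1 E I{\left(13 \right)} = 1 \sqrt{5} \cdot 8 = 1 \cdot 8 \sqrt{5} = 8 \sqrt{5}$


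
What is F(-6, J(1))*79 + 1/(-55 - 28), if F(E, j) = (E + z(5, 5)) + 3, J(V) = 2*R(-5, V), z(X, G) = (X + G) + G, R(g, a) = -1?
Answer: 78683/83 ≈ 947.99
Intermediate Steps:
z(X, G) = X + 2*G (z(X, G) = (G + X) + G = X + 2*G)
J(V) = -2 (J(V) = 2*(-1) = -2)
F(E, j) = 18 + E (F(E, j) = (E + (5 + 2*5)) + 3 = (E + (5 + 10)) + 3 = (E + 15) + 3 = (15 + E) + 3 = 18 + E)
F(-6, J(1))*79 + 1/(-55 - 28) = (18 - 6)*79 + 1/(-55 - 28) = 12*79 + 1/(-83) = 948 - 1/83 = 78683/83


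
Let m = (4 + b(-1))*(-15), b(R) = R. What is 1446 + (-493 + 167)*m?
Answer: 16116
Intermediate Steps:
m = -45 (m = (4 - 1)*(-15) = 3*(-15) = -45)
1446 + (-493 + 167)*m = 1446 + (-493 + 167)*(-45) = 1446 - 326*(-45) = 1446 + 14670 = 16116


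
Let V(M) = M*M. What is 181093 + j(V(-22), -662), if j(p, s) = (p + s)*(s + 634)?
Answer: 186077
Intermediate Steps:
V(M) = M²
j(p, s) = (634 + s)*(p + s) (j(p, s) = (p + s)*(634 + s) = (634 + s)*(p + s))
181093 + j(V(-22), -662) = 181093 + ((-662)² + 634*(-22)² + 634*(-662) + (-22)²*(-662)) = 181093 + (438244 + 634*484 - 419708 + 484*(-662)) = 181093 + (438244 + 306856 - 419708 - 320408) = 181093 + 4984 = 186077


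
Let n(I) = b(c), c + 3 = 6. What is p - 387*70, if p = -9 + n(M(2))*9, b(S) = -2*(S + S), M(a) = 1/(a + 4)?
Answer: -27207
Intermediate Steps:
c = 3 (c = -3 + 6 = 3)
M(a) = 1/(4 + a)
b(S) = -4*S
n(I) = -12 (n(I) = -4*3 = -12)
p = -117 (p = -9 - 12*9 = -9 - 108 = -117)
p - 387*70 = -117 - 387*70 = -117 - 27090 = -27207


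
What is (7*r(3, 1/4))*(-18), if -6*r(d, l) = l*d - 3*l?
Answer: 0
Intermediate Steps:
r(d, l) = l/2 - d*l/6 (r(d, l) = -(l*d - 3*l)/6 = -(d*l - 3*l)/6 = -(-3*l + d*l)/6 = l/2 - d*l/6)
(7*r(3, 1/4))*(-18) = (7*((⅙)*(3 - 1*3)/4))*(-18) = (7*((⅙)*(¼)*(3 - 3)))*(-18) = (7*((⅙)*(¼)*0))*(-18) = (7*0)*(-18) = 0*(-18) = 0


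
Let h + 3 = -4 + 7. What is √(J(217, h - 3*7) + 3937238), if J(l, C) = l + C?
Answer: √3937434 ≈ 1984.3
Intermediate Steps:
h = 0 (h = -3 + (-4 + 7) = -3 + 3 = 0)
J(l, C) = C + l
√(J(217, h - 3*7) + 3937238) = √(((0 - 3*7) + 217) + 3937238) = √(((0 - 21) + 217) + 3937238) = √((-21 + 217) + 3937238) = √(196 + 3937238) = √3937434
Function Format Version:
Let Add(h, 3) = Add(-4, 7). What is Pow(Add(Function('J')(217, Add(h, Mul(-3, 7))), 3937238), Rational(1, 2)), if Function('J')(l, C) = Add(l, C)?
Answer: Pow(3937434, Rational(1, 2)) ≈ 1984.3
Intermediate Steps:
h = 0 (h = Add(-3, Add(-4, 7)) = Add(-3, 3) = 0)
Function('J')(l, C) = Add(C, l)
Pow(Add(Function('J')(217, Add(h, Mul(-3, 7))), 3937238), Rational(1, 2)) = Pow(Add(Add(Add(0, Mul(-3, 7)), 217), 3937238), Rational(1, 2)) = Pow(Add(Add(Add(0, -21), 217), 3937238), Rational(1, 2)) = Pow(Add(Add(-21, 217), 3937238), Rational(1, 2)) = Pow(Add(196, 3937238), Rational(1, 2)) = Pow(3937434, Rational(1, 2))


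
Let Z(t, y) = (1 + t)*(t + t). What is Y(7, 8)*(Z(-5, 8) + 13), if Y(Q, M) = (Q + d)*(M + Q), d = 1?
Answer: 6360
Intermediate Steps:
Z(t, y) = 2*t*(1 + t) (Z(t, y) = (1 + t)*(2*t) = 2*t*(1 + t))
Y(Q, M) = (1 + Q)*(M + Q) (Y(Q, M) = (Q + 1)*(M + Q) = (1 + Q)*(M + Q))
Y(7, 8)*(Z(-5, 8) + 13) = (8 + 7 + 7**2 + 8*7)*(2*(-5)*(1 - 5) + 13) = (8 + 7 + 49 + 56)*(2*(-5)*(-4) + 13) = 120*(40 + 13) = 120*53 = 6360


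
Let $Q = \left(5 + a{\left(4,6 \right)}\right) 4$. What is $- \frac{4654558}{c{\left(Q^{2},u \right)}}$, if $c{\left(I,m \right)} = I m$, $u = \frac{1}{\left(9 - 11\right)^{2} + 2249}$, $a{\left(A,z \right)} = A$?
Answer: $- \frac{1747786529}{216} \approx -8.0916 \cdot 10^{6}$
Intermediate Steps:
$u = \frac{1}{2253}$ ($u = \frac{1}{\left(-2\right)^{2} + 2249} = \frac{1}{4 + 2249} = \frac{1}{2253} \approx 0.00044385$)
$Q = 36$ ($Q = \left(5 + 4\right) 4 = 9 \cdot 4 = 36$)
$- \frac{4654558}{c{\left(Q^{2},u \right)}} = - \frac{4654558}{36^{2} \cdot \frac{1}{2253}} = - \frac{4654558}{1296 \cdot \frac{1}{2253}} = - \frac{4654558}{\frac{432}{751}} = \left(-4654558\right) \frac{751}{432} = - \frac{1747786529}{216}$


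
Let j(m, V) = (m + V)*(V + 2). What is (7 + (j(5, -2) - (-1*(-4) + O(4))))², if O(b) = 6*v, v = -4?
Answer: 729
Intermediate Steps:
j(m, V) = (2 + V)*(V + m) (j(m, V) = (V + m)*(2 + V) = (2 + V)*(V + m))
O(b) = -24 (O(b) = 6*(-4) = -24)
(7 + (j(5, -2) - (-1*(-4) + O(4))))² = (7 + (((-2)² + 2*(-2) + 2*5 - 2*5) - (-1*(-4) - 24)))² = (7 + ((4 - 4 + 10 - 10) - (4 - 24)))² = (7 + (0 - 1*(-20)))² = (7 + (0 + 20))² = (7 + 20)² = 27² = 729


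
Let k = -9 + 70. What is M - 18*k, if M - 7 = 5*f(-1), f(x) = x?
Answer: -1096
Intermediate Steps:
k = 61
M = 2 (M = 7 + 5*(-1) = 7 - 5 = 2)
M - 18*k = 2 - 18*61 = 2 - 1098 = -1096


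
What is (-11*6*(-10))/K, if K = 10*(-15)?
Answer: -22/5 ≈ -4.4000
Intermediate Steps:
K = -150
(-11*6*(-10))/K = (-11*6*(-10))/(-150) = -66*(-10)*(-1/150) = 660*(-1/150) = -22/5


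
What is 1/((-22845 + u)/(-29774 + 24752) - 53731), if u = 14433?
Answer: -837/44971445 ≈ -1.8612e-5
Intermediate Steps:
1/((-22845 + u)/(-29774 + 24752) - 53731) = 1/((-22845 + 14433)/(-29774 + 24752) - 53731) = 1/(-8412/(-5022) - 53731) = 1/(-8412*(-1/5022) - 53731) = 1/(1402/837 - 53731) = 1/(-44971445/837) = -837/44971445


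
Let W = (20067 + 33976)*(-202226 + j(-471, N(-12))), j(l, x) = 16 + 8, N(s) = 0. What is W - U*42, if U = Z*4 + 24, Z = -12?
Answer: -10927601678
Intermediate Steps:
U = -24 (U = -12*4 + 24 = -48 + 24 = -24)
j(l, x) = 24
W = -10927602686 (W = (20067 + 33976)*(-202226 + 24) = 54043*(-202202) = -10927602686)
W - U*42 = -10927602686 - (-24)*42 = -10927602686 - 1*(-1008) = -10927602686 + 1008 = -10927601678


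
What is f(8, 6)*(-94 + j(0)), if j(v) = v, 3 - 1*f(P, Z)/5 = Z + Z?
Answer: 4230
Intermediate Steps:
f(P, Z) = 15 - 10*Z (f(P, Z) = 15 - 5*(Z + Z) = 15 - 10*Z)
f(8, 6)*(-94 + j(0)) = (15 - 10*6)*(-94 + 0) = (15 - 60)*(-94) = -45*(-94) = 4230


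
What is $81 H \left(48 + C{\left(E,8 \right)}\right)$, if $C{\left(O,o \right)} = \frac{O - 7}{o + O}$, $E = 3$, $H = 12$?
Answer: $\frac{509328}{11} \approx 46303.0$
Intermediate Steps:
$C{\left(O,o \right)} = \frac{-7 + O}{O + o}$
$81 H \left(48 + C{\left(E,8 \right)}\right) = 81 \cdot 12 \left(48 + \frac{-7 + 3}{3 + 8}\right) = 972 \left(48 + \frac{1}{11} \left(-4\right)\right) = 972 \left(48 - \frac{4}{11}\right) = 972 \cdot \frac{524}{11} = \frac{509328}{11}$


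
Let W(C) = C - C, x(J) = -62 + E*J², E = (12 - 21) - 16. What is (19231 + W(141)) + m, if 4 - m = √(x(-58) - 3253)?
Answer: 19235 - I*√87415 ≈ 19235.0 - 295.66*I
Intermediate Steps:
E = -25 (E = -9 - 16 = -25)
x(J) = -62 - 25*J²
W(C) = 0
m = 4 - I*√87415 (m = 4 - √((-62 - 25*(-58)²) - 3253) = 4 - √((-62 - 25*3364) - 3253) = 4 - √((-62 - 84100) - 3253) = 4 - √(-84162 - 3253) = 4 - √(-87415) = 4 - I*√87415 ≈ 4.0 - 295.66*I)
(19231 + W(141)) + m = (19231 + 0) + (4 - I*√87415) = 19231 + (4 - I*√87415) = 19235 - I*√87415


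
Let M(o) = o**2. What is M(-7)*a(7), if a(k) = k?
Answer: 343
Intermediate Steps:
M(-7)*a(7) = (-7)**2*7 = 49*7 = 343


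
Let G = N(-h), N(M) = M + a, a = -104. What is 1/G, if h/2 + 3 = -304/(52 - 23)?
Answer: -29/2234 ≈ -0.012981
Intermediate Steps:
h = -782/29 (h = -6 + 2*(-304/(52 - 23)) = -6 + 2*(-304/29) = -6 - 608/29 = -782/29 ≈ -26.966)
N(M) = -104 + M (N(M) = M - 104 = -104 + M)
G = -2234/29 (G = -104 - 1*(-782/29) = -104 + 782/29 = -2234/29 ≈ -77.034)
1/G = 1/(-2234/29) = -29/2234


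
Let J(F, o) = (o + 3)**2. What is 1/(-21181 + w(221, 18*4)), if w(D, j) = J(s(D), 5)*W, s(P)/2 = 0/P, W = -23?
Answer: -1/22653 ≈ -4.4144e-5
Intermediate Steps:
s(P) = 0 (s(P) = 2*(0/P) = 2*0 = 0)
J(F, o) = (3 + o)**2
w(D, j) = -1472 (w(D, j) = (3 + 5)**2*(-23) = 8**2*(-23) = 64*(-23) = -1472)
1/(-21181 + w(221, 18*4)) = 1/(-21181 - 1472) = 1/(-22653) = -1/22653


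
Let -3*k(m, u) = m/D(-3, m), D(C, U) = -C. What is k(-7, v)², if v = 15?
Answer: 49/81 ≈ 0.60494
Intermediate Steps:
k(m, u) = -m/9 (k(m, u) = -m/(3*((-1*(-3)))) = -m/(3*3) = -m/9)
k(-7, v)² = (-⅑*(-7))² = (7/9)² = 49/81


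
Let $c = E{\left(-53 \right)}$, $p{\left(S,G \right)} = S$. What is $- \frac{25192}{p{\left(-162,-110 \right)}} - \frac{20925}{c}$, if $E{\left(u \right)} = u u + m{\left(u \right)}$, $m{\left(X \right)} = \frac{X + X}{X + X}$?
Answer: $\frac{6739967}{45522} \approx 148.06$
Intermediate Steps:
$m{\left(X \right)} = 1$ ($m{\left(X \right)} = \frac{2 X}{2 X} = 2 X \frac{1}{2 X} = 1$)
$E{\left(u \right)} = 1 + u^{2}$ ($E{\left(u \right)} = u u + 1 = u^{2} + 1 = 1 + u^{2}$)
$c = 2810$ ($c = 1 + \left(-53\right)^{2} = 1 + 2809 = 2810$)
$- \frac{25192}{p{\left(-162,-110 \right)}} - \frac{20925}{c} = - \frac{25192}{-162} - \frac{20925}{2810} = \left(-25192\right) \left(- \frac{1}{162}\right) - \frac{4185}{562} = \frac{12596}{81} - \frac{4185}{562} = \frac{6739967}{45522}$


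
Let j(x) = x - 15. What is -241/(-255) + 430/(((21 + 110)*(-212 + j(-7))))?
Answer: 1212994/1302795 ≈ 0.93107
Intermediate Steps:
j(x) = -15 + x
-241/(-255) + 430/(((21 + 110)*(-212 + j(-7)))) = -241/(-255) + 430/(((21 + 110)*(-212 + (-15 - 7)))) = -241*(-1/255) + 430/((131*(-212 - 22))) = 241/255 + 430/((131*(-234))) = 241/255 + 430/(-30654) = 241/255 + 430*(-1/30654) = 241/255 - 215/15327 = 1212994/1302795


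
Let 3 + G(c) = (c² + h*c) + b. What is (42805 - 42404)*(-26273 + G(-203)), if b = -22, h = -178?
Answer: 20469045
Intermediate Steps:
G(c) = -25 + c² - 178*c (G(c) = -3 + ((c² - 178*c) - 22) = -3 + (-22 + c² - 178*c) = -25 + c² - 178*c)
(42805 - 42404)*(-26273 + G(-203)) = (42805 - 42404)*(-26273 + (-25 + (-203)² - 178*(-203))) = 401*(-26273 + (-25 + 41209 + 36134)) = 401*(-26273 + 77318) = 401*51045 = 20469045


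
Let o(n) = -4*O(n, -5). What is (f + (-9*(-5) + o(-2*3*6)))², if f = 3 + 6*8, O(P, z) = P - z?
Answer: 48400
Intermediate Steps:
o(n) = -20 - 4*n (o(n) = -4*(n - 1*(-5)) = -4*(n + 5) = -4*(5 + n) = -20 - 4*n)
f = 51 (f = 3 + 48 = 51)
(f + (-9*(-5) + o(-2*3*6)))² = (51 + (-9*(-5) + (-20 - 4*(-2*3)*6)))² = (51 + (45 + (-20 - (-24)*6)))² = (51 + (45 + (-20 - 4*(-36))))² = (51 + (45 + (-20 + 144)))² = (51 + (45 + 124))² = (51 + 169)² = 220² = 48400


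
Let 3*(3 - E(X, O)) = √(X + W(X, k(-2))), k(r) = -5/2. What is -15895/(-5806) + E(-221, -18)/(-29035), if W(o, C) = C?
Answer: 461493907/168577210 + I*√894/174210 ≈ 2.7376 + 0.00017163*I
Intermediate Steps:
k(r) = -5/2 (k(r) = -5*½ = -5/2)
E(X, O) = 3 - √(-5/2 + X)/3 (E(X, O) = 3 - √(X - 5/2)/3 = 3 - √(-5/2 + X)/3)
-15895/(-5806) + E(-221, -18)/(-29035) = -15895/(-5806) + (3 - √(-10 + 4*(-221))/6)/(-29035) = -15895*(-1/5806) + (3 - √(-10 - 884)/6)*(-1/29035) = 15895/5806 + (3 - I*√894/6)*(-1/29035) = 15895/5806 + (-3/29035 + I*√894/174210) = 461493907/168577210 + I*√894/174210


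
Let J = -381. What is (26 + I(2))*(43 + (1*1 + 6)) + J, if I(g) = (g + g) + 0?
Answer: 1119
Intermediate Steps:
I(g) = 2*g (I(g) = 2*g + 0 = 2*g)
(26 + I(2))*(43 + (1*1 + 6)) + J = (26 + 2*2)*(43 + (1*1 + 6)) - 381 = (26 + 4)*(43 + (1 + 6)) - 381 = 30*(43 + 7) - 381 = 30*50 - 381 = 1500 - 381 = 1119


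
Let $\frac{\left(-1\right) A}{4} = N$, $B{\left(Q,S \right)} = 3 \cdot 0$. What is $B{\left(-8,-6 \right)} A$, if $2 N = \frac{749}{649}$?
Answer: $0$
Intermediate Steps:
$B{\left(Q,S \right)} = 0$
$N = \frac{749}{1298}$ ($N = \frac{749 \cdot \frac{1}{649}}{2} = \frac{1}{2} \cdot \frac{749}{649} = \frac{749}{1298} \approx 0.57704$)
$A = - \frac{1498}{649}$ ($A = \left(-4\right) \frac{749}{1298} = - \frac{1498}{649} \approx -2.3082$)
$B{\left(-8,-6 \right)} A = 0 \left(- \frac{1498}{649}\right) = 0$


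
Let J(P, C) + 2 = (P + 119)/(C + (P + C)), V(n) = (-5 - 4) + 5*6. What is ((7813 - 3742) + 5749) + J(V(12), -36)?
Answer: 500578/51 ≈ 9815.3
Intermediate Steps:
V(n) = 21 (V(n) = -9 + 30 = 21)
J(P, C) = -2 + (119 + P)/(P + 2*C) (J(P, C) = -2 + (P + 119)/(C + (P + C)) = -2 + (119 + P)/(C + (C + P)) = -2 + (119 + P)/(P + 2*C))
((7813 - 3742) + 5749) + J(V(12), -36) = ((7813 - 3742) + 5749) + (119 - 1*21 - 4*(-36))/(21 + 2*(-36)) = (4071 + 5749) + (119 - 21 + 144)/(21 - 72) = 9820 + 242/(-51) = 9820 - 1/51*242 = 9820 - 242/51 = 500578/51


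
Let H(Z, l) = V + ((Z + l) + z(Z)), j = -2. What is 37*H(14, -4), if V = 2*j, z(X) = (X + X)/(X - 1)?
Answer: 3922/13 ≈ 301.69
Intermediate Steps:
z(X) = 2*X/(-1 + X) (z(X) = (2*X)/(-1 + X) = 2*X/(-1 + X))
V = -4 (V = 2*(-2) = -4)
H(Z, l) = -4 + Z + l + 2*Z/(-1 + Z) (H(Z, l) = -4 + ((Z + l) + 2*Z/(-1 + Z)) = -4 + (Z + l + 2*Z/(-1 + Z)) = -4 + Z + l + 2*Z/(-1 + Z))
37*H(14, -4) = 37*((2*14 + (-1 + 14)*(-4 + 14 - 4))/(-1 + 14)) = 37*((28 + 13*6)/13) = 37*((28 + 78)/13) = 37*((1/13)*106) = 37*(106/13) = 3922/13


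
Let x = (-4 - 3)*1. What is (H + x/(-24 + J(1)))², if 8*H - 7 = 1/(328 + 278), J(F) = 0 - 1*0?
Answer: 32001649/23503104 ≈ 1.3616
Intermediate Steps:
J(F) = 0 (J(F) = 0 + 0 = 0)
H = 4243/4848 (H = 7/8 + 1/(8*(328 + 278)) = 7/8 + (⅛)/606 = 7/8 + (⅛)*(1/606) = 7/8 + 1/4848 = 4243/4848 ≈ 0.87521)
x = -7 (x = -7*1 = -7)
(H + x/(-24 + J(1)))² = (4243/4848 - 7/(-24 + 0))² = (4243/4848 - 7/(-24))² = (4243/4848 - 1/24*(-7))² = (4243/4848 + 7/24)² = (5657/4848)² = 32001649/23503104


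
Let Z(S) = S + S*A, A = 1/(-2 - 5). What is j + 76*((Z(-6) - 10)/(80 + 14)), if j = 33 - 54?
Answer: -10937/329 ≈ -33.243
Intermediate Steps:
A = -1/7 (A = 1/(-7) = -1/7 ≈ -0.14286)
Z(S) = 6*S/7 (Z(S) = S + S*(-1/7) = S - S/7 = 6*S/7)
j = -21
j + 76*((Z(-6) - 10)/(80 + 14)) = -21 + 76*(((6/7)*(-6) - 10)/(80 + 14)) = -21 + 76*((-36/7 - 10)/94) = -21 + 76*(-106/7*1/94) = -21 + 76*(-53/329) = -21 - 4028/329 = -10937/329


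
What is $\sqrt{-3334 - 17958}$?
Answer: $2 i \sqrt{5323} \approx 145.92 i$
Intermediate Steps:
$\sqrt{-3334 - 17958} = \sqrt{-21292} = 2 i \sqrt{5323}$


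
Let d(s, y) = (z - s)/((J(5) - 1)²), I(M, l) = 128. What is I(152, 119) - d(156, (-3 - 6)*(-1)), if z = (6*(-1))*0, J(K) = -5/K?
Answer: 167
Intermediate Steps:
z = 0 (z = -6*0 = 0)
d(s, y) = -s/4 (d(s, y) = (0 - s)/((-5/5 - 1)²) = (-s)/((-5*⅕ - 1)²) = (-s)/((-1 - 1)²) = (-s)/((-2)²) = -s/4)
I(152, 119) - d(156, (-3 - 6)*(-1)) = 128 - (-1)*156/4 = 128 - 1*(-39) = 128 + 39 = 167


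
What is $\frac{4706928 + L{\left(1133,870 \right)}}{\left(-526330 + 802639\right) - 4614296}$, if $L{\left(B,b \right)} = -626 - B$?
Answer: $- \frac{4705169}{4337987} \approx -1.0846$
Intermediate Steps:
$\frac{4706928 + L{\left(1133,870 \right)}}{\left(-526330 + 802639\right) - 4614296} = \frac{4706928 - 1759}{\left(-526330 + 802639\right) - 4614296} = \frac{4706928 - 1759}{276309 - 4614296} = \frac{4706928 - 1759}{-4337987} = 4705169 \left(- \frac{1}{4337987}\right) = - \frac{4705169}{4337987}$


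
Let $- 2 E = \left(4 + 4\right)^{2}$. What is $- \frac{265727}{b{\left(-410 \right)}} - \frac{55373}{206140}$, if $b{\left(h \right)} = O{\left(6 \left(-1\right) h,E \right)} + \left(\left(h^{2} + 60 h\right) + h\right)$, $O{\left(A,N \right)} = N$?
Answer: $- \frac{31349257207}{14744988060} \approx -2.1261$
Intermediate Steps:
$E = -32$ ($E = - \frac{\left(4 + 4\right)^{2}}{2} = - \frac{8^{2}}{2} = \left(- \frac{1}{2}\right) 64 = -32$)
$b{\left(h \right)} = -32 + h^{2} + 61 h$ ($b{\left(h \right)} = -32 + \left(\left(h^{2} + 60 h\right) + h\right) = -32 + \left(h^{2} + 61 h\right) = -32 + h^{2} + 61 h$)
$- \frac{265727}{b{\left(-410 \right)}} - \frac{55373}{206140} = - \frac{265727}{-32 + \left(-410\right)^{2} + 61 \left(-410\right)} - \frac{55373}{206140} = - \frac{265727}{-32 + 168100 - 25010} - \frac{55373}{206140} = - \frac{265727}{143058} - \frac{55373}{206140} = - \frac{31349257207}{14744988060}$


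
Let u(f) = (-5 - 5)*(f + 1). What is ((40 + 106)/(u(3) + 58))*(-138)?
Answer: -3358/3 ≈ -1119.3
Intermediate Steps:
u(f) = -10 - 10*f (u(f) = -10*(1 + f) = -10 - 10*f)
((40 + 106)/(u(3) + 58))*(-138) = ((40 + 106)/((-10 - 10*3) + 58))*(-138) = (146/((-10 - 30) + 58))*(-138) = (146/(-40 + 58))*(-138) = (146/18)*(-138) = (146*(1/18))*(-138) = (73/9)*(-138) = -3358/3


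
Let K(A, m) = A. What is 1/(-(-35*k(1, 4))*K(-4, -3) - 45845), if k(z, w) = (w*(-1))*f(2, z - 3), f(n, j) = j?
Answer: -1/46965 ≈ -2.1292e-5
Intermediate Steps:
k(z, w) = -w*(-3 + z) (k(z, w) = (w*(-1))*(z - 3) = (-w)*(-3 + z) = -w*(-3 + z))
1/(-(-35*k(1, 4))*K(-4, -3) - 45845) = 1/(-(-140*(3 - 1*1))*(-4) - 45845) = 1/(-(-140*(3 - 1))*(-4) - 45845) = 1/(-(-140*2)*(-4) - 45845) = 1/(-(-35*8)*(-4) - 45845) = 1/(-(-280)*(-4) - 45845) = 1/(-1*1120 - 45845) = 1/(-1120 - 45845) = 1/(-46965) = -1/46965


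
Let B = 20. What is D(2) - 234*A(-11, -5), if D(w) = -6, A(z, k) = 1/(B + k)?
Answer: -108/5 ≈ -21.600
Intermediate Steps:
A(z, k) = 1/(20 + k)
D(2) - 234*A(-11, -5) = -6 - 234/(20 - 5) = -6 - 234/15 = -6 - 234*1/15 = -6 - 78/5 = -108/5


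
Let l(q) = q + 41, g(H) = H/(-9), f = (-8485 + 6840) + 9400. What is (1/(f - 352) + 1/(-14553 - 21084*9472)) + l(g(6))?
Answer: 100789698454805/2498909774592 ≈ 40.333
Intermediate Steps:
f = 7755 (f = -1645 + 9400 = 7755)
g(H) = -H/9 (g(H) = H*(-⅑) = -H/9)
l(q) = 41 + q
(1/(f - 352) + 1/(-14553 - 21084*9472)) + l(g(6)) = (1/(7755 - 352) + 1/(-14553 - 21084*9472)) + (41 - ⅑*6) = (1/7403 + (1/9472)/(-35637)) + (41 - ⅔) = (1/7403 - 1/35637*1/9472) + 121/3 = (1/7403 - 1/337553664) + 121/3 = 337546261/2498909774592 + 121/3 = 100789698454805/2498909774592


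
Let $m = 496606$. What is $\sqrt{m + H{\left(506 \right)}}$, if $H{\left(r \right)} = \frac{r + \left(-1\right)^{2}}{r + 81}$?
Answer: $\frac{\sqrt{171115330423}}{587} \approx 704.7$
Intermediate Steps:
$H{\left(r \right)} = \frac{1 + r}{81 + r}$ ($H{\left(r \right)} = \frac{r + 1}{81 + r} = \frac{1 + r}{81 + r}$)
$\sqrt{m + H{\left(506 \right)}} = \sqrt{496606 + \frac{1 + 506}{81 + 506}} = \sqrt{496606 + \frac{1}{587} \cdot 507} = \sqrt{496606 + \frac{507}{587}} = \sqrt{\frac{291508229}{587}} = \frac{\sqrt{171115330423}}{587}$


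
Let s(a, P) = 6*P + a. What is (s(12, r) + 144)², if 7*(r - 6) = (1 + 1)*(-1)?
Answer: 1774224/49 ≈ 36209.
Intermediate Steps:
r = 40/7 (r = 6 + ((1 + 1)*(-1))/7 = 6 + (2*(-1))/7 = 6 + (⅐)*(-2) = 6 - 2/7 = 40/7 ≈ 5.7143)
s(a, P) = a + 6*P
(s(12, r) + 144)² = ((12 + 6*(40/7)) + 144)² = ((12 + 240/7) + 144)² = (324/7 + 144)² = (1332/7)² = 1774224/49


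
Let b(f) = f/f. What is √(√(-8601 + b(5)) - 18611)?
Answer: √(-18611 + 10*I*√86) ≈ 0.3399 + 136.42*I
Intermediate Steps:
b(f) = 1
√(√(-8601 + b(5)) - 18611) = √(√(-8601 + 1) - 18611) = √(√(-8600) - 18611) = √(10*I*√86 - 18611) = √(-18611 + 10*I*√86)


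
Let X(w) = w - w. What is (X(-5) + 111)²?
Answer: 12321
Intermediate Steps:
X(w) = 0
(X(-5) + 111)² = (0 + 111)² = 111² = 12321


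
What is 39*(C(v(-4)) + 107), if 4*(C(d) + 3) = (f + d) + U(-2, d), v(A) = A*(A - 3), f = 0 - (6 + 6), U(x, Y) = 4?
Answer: 4251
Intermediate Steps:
f = -12 (f = 0 - 1*12 = 0 - 12 = -12)
v(A) = A*(-3 + A)
C(d) = -5 + d/4 (C(d) = -3 + ((-12 + d) + 4)/4 = -3 + (-8 + d)/4 = -3 + (-2 + d/4) = -5 + d/4)
39*(C(v(-4)) + 107) = 39*((-5 + (-4*(-3 - 4))/4) + 107) = 39*((-5 + (-4*(-7))/4) + 107) = 39*((-5 + (¼)*28) + 107) = 39*((-5 + 7) + 107) = 39*(2 + 107) = 39*109 = 4251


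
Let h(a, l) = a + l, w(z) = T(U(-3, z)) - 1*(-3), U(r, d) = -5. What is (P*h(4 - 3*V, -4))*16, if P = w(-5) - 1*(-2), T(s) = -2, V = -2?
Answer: 288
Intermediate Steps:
w(z) = 1 (w(z) = -2 - 1*(-3) = -2 + 3 = 1)
P = 3 (P = 1 - 1*(-2) = 1 + 2 = 3)
(P*h(4 - 3*V, -4))*16 = (3*((4 - 3*(-2)) - 4))*16 = (3*((4 + 6) - 4))*16 = (3*(10 - 4))*16 = (3*6)*16 = 18*16 = 288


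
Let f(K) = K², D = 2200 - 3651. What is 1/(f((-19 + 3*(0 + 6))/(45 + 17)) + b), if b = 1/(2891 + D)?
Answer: 1383840/1321 ≈ 1047.6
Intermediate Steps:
D = -1451
b = 1/1440 (b = 1/(2891 - 1451) = 1/1440 ≈ 0.00069444)
1/(f((-19 + 3*(0 + 6))/(45 + 17)) + b) = 1/(((-19 + 3*(0 + 6))/(45 + 17))² + 1/1440) = 1/(((-19 + 3*6)/62)² + 1/1440) = 1/(((-19 + 18)*(1/62))² + 1/1440) = 1/((-1*1/62)² + 1/1440) = 1/((-1/62)² + 1/1440) = 1/(1/3844 + 1/1440) = 1/(1321/1383840) = 1383840/1321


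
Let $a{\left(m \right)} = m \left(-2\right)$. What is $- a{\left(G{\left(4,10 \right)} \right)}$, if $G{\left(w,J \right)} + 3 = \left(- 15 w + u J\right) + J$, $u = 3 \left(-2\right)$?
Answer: $-226$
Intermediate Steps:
$u = -6$
$G{\left(w,J \right)} = -3 - 15 w - 5 J$ ($G{\left(w,J \right)} = -3 - \left(5 J + 15 w\right) = -3 - 15 w - 5 J$)
$a{\left(m \right)} = - 2 m$
$- a{\left(G{\left(4,10 \right)} \right)} = - \left(-2\right) \left(-3 - 60 - 50\right) = - \left(-2\right) \left(-113\right) = \left(-1\right) 226 = -226$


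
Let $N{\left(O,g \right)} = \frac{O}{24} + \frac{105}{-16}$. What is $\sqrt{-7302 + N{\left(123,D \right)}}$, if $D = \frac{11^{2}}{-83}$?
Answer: $\frac{i \sqrt{116855}}{4} \approx 85.46 i$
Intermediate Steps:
$D = - \frac{121}{83}$ ($D = 121 \left(- \frac{1}{83}\right) = - \frac{121}{83} \approx -1.4578$)
$N{\left(O,g \right)} = - \frac{105}{16} + \frac{O}{24}$ ($N{\left(O,g \right)} = O \frac{1}{24} + 105 \left(- \frac{1}{16}\right) = \frac{O}{24} - \frac{105}{16} = - \frac{105}{16} + \frac{O}{24}$)
$\sqrt{-7302 + N{\left(123,D \right)}} = \sqrt{-7302 + \left(- \frac{105}{16} + \frac{1}{24} \cdot 123\right)} = \sqrt{-7302 + \left(- \frac{105}{16} + \frac{41}{8}\right)} = \sqrt{-7302 - \frac{23}{16}} = \sqrt{- \frac{116855}{16}} = \frac{i \sqrt{116855}}{4}$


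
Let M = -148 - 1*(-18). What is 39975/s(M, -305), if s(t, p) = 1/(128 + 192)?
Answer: 12792000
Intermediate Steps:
M = -130 (M = -148 + 18 = -130)
s(t, p) = 1/320
39975/s(M, -305) = 39975/(1/320) = 39975*320 = 12792000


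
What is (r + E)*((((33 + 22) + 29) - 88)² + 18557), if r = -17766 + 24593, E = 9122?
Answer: 296220777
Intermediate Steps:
r = 6827
(r + E)*((((33 + 22) + 29) - 88)² + 18557) = (6827 + 9122)*((((33 + 22) + 29) - 88)² + 18557) = 15949*(((55 + 29) - 88)² + 18557) = 15949*((84 - 88)² + 18557) = 15949*((-4)² + 18557) = 15949*(16 + 18557) = 15949*18573 = 296220777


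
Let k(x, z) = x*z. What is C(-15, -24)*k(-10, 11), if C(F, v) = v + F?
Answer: 4290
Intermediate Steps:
C(F, v) = F + v
C(-15, -24)*k(-10, 11) = (-15 - 24)*(-10*11) = -39*(-110) = 4290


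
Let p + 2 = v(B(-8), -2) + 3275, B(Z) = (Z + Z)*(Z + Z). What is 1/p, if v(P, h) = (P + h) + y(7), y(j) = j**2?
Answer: 1/3576 ≈ 0.00027964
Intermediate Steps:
B(Z) = 4*Z**2 (B(Z) = (2*Z)*(2*Z) = 4*Z**2)
v(P, h) = 49 + P + h (v(P, h) = (P + h) + 7**2 = (P + h) + 49 = 49 + P + h)
p = 3576 (p = -2 + ((49 + 4*(-8)**2 - 2) + 3275) = -2 + ((49 + 4*64 - 2) + 3275) = -2 + ((49 + 256 - 2) + 3275) = -2 + (303 + 3275) = -2 + 3578 = 3576)
1/p = 1/3576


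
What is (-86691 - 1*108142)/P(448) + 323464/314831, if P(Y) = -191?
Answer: 61401249847/60132721 ≈ 1021.1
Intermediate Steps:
(-86691 - 1*108142)/P(448) + 323464/314831 = (-86691 - 1*108142)/(-191) + 323464/314831 = (-86691 - 108142)*(-1/191) + 323464*(1/314831) = -194833*(-1/191) + 323464/314831 = 194833/191 + 323464/314831 = 61401249847/60132721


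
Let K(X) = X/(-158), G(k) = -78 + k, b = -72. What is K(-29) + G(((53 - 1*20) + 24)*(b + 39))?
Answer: -309493/158 ≈ -1958.8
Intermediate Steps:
K(X) = -X/158 (K(X) = X*(-1/158) = -X/158)
K(-29) + G(((53 - 1*20) + 24)*(b + 39)) = -1/158*(-29) + (-78 + ((53 - 1*20) + 24)*(-72 + 39)) = 29/158 + (-78 + ((53 - 20) + 24)*(-33)) = 29/158 + (-78 + (33 + 24)*(-33)) = 29/158 + (-78 + 57*(-33)) = 29/158 + (-78 - 1881) = 29/158 - 1959 = -309493/158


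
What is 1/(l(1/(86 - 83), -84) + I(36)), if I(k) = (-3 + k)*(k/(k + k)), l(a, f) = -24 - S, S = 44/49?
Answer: -98/823 ≈ -0.11908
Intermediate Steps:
S = 44/49 (S = 44*(1/49) = 44/49 ≈ 0.89796)
l(a, f) = -1220/49 (l(a, f) = -24 - 1*44/49 = -24 - 44/49 = -1220/49)
I(k) = -3/2 + k/2 (I(k) = (-3 + k)*(k/((2*k))) = (-3 + k)*((1/(2*k))*k) = (-3 + k)*(½) = -3/2 + k/2)
1/(l(1/(86 - 83), -84) + I(36)) = 1/(-1220/49 + (-3/2 + (½)*36)) = 1/(-1220/49 + (-3/2 + 18)) = 1/(-1220/49 + 33/2) = 1/(-823/98) = -98/823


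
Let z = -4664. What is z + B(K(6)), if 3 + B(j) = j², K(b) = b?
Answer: -4631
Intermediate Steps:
B(j) = -3 + j²
z + B(K(6)) = -4664 + (-3 + 6²) = -4664 + (-3 + 36) = -4664 + 33 = -4631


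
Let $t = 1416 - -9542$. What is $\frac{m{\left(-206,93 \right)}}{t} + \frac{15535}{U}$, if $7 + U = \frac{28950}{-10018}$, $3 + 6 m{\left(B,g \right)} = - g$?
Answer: $- \frac{426347767689}{271418702} \approx -1570.8$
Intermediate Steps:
$m{\left(B,g \right)} = - \frac{1}{2} - \frac{g}{6}$ ($m{\left(B,g \right)} = - \frac{1}{2} + \frac{\left(-1\right) g}{6} = - \frac{1}{2} - \frac{g}{6}$)
$t = 10958$ ($t = 1416 + 9542 = 10958$)
$U = - \frac{49538}{5009}$ ($U = -7 + \frac{28950}{-10018} = -7 + 28950 \left(- \frac{1}{10018}\right) = -7 - \frac{14475}{5009} = - \frac{49538}{5009} \approx -9.8898$)
$\frac{m{\left(-206,93 \right)}}{t} + \frac{15535}{U} = \frac{- \frac{1}{2} - \frac{31}{2}}{10958} + \frac{15535}{- \frac{49538}{5009}} = \left(- \frac{1}{2} - \frac{31}{2}\right) \frac{1}{10958} + 15535 \left(- \frac{5009}{49538}\right) = \left(-16\right) \frac{1}{10958} - \frac{77814815}{49538} = - \frac{8}{5479} - \frac{77814815}{49538} = - \frac{426347767689}{271418702}$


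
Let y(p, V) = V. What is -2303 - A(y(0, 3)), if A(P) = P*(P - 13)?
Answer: -2273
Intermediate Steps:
A(P) = P*(-13 + P)
-2303 - A(y(0, 3)) = -2303 - 3*(-13 + 3) = -2303 - 3*(-10) = -2303 - 1*(-30) = -2303 + 30 = -2273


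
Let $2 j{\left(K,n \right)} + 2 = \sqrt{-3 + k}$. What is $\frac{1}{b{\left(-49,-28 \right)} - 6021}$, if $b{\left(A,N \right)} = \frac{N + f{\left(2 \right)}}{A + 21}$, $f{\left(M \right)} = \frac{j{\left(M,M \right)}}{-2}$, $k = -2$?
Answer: $- \frac{75515104}{454602274569} - \frac{112 i \sqrt{5}}{454602274569} \approx -0.00016611 - 5.509 \cdot 10^{-10} i$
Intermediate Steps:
$j{\left(K,n \right)} = -1 + \frac{i \sqrt{5}}{2}$ ($j{\left(K,n \right)} = -1 + \frac{\sqrt{-3 - 2}}{2} = -1 + \frac{\sqrt{-5}}{2} = -1 + \frac{i \sqrt{5}}{2}$)
$f{\left(M \right)} = \frac{1}{2} - \frac{i \sqrt{5}}{4}$ ($f{\left(M \right)} = \frac{-1 + \frac{i \sqrt{5}}{2}}{-2} = \left(-1 + \frac{i \sqrt{5}}{2}\right) \left(- \frac{1}{2}\right) = \frac{1}{2} - \frac{i \sqrt{5}}{4}$)
$b{\left(A,N \right)} = \frac{\frac{1}{2} + N - \frac{i \sqrt{5}}{4}}{21 + A}$ ($b{\left(A,N \right)} = \frac{N + \left(\frac{1}{2} - \frac{i \sqrt{5}}{4}\right)}{A + 21} = \frac{\frac{1}{2} + N - \frac{i \sqrt{5}}{4}}{21 + A}$)
$\frac{1}{b{\left(-49,-28 \right)} - 6021} = \frac{1}{\frac{2 + 4 \left(-28\right) - i \sqrt{5}}{4 \left(21 - 49\right)} - 6021} = \frac{1}{\frac{2 - 112 - i \sqrt{5}}{4 \left(-28\right)} - 6021} = \frac{1}{\frac{1}{4} \left(- \frac{1}{28}\right) \left(-110 - i \sqrt{5}\right) - 6021} = \frac{1}{\left(\frac{55}{56} + \frac{i \sqrt{5}}{112}\right) - 6021} = \frac{1}{- \frac{337121}{56} + \frac{i \sqrt{5}}{112}}$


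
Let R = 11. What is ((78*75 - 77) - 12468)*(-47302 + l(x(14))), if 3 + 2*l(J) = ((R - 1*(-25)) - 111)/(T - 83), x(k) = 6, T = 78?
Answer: 316646720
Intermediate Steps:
l(J) = 6 (l(J) = -3/2 + (((11 - 1*(-25)) - 111)/(78 - 83))/2 = -3/2 + (((11 + 25) - 111)/(-5))/2 = -3/2 + ((36 - 111)*(-⅕))/2 = -3/2 + (-75*(-⅕))/2 = -3/2 + (½)*15 = -3/2 + 15/2 = 6)
((78*75 - 77) - 12468)*(-47302 + l(x(14))) = ((78*75 - 77) - 12468)*(-47302 + 6) = ((5850 - 77) - 12468)*(-47296) = (5773 - 12468)*(-47296) = -6695*(-47296) = 316646720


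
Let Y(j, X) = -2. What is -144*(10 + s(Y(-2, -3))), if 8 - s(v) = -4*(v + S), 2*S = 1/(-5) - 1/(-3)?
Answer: -7392/5 ≈ -1478.4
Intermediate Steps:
S = 1/15 (S = (1/(-5) - 1/(-3))/2 = (1*(-⅕) - 1*(-⅓))/2 = (-⅕ + ⅓)/2 = (½)*(2/15) = 1/15 ≈ 0.066667)
s(v) = 124/15 + 4*v (s(v) = 8 - (-4)*(v + 1/15) = 8 - (-4)*(1/15 + v) = 8 - (-4/15 - 4*v) = 8 + (4/15 + 4*v) = 124/15 + 4*v)
-144*(10 + s(Y(-2, -3))) = -144*(10 + (124/15 + 4*(-2))) = -144*(10 + (124/15 - 8)) = -144*(10 + 4/15) = -144*154/15 = -7392/5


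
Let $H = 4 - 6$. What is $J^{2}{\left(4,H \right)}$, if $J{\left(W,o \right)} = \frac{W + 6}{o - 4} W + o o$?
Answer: $\frac{64}{9} \approx 7.1111$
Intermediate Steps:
$H = -2$ ($H = 4 - 6 = -2$)
$J{\left(W,o \right)} = o^{2} + \frac{W \left(6 + W\right)}{-4 + o}$ ($J{\left(W,o \right)} = \frac{6 + W}{-4 + o} W + o^{2} = \frac{W \left(6 + W\right)}{-4 + o} + o^{2} = o^{2} + \frac{W \left(6 + W\right)}{-4 + o}$)
$J^{2}{\left(4,H \right)} = \left(\frac{4^{2} + \left(-2\right)^{3} - 4 \left(-2\right)^{2} + 6 \cdot 4}{-4 - 2}\right)^{2} = \left(\frac{16 - 8 - 16 + 24}{-6}\right)^{2} = \left(- \frac{16 - 8 - 16 + 24}{6}\right)^{2} = \left(\left(- \frac{1}{6}\right) 16\right)^{2} = \left(- \frac{8}{3}\right)^{2} = \frac{64}{9}$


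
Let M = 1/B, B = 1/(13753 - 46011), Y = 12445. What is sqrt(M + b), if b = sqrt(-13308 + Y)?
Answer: sqrt(-32258 + I*sqrt(863)) ≈ 0.0818 + 179.61*I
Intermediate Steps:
B = -1/32258 (B = 1/(-32258) = -1/32258 ≈ -3.1000e-5)
M = -32258 (M = 1/(-1/32258) = -32258)
b = I*sqrt(863) (b = sqrt(-13308 + 12445) = sqrt(-863) = I*sqrt(863) ≈ 29.377*I)
sqrt(M + b) = sqrt(-32258 + I*sqrt(863))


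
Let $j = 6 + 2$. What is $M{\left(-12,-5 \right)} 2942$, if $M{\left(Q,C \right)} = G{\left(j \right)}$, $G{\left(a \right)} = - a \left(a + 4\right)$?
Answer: $-282432$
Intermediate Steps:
$j = 8$
$G{\left(a \right)} = - a \left(4 + a\right)$
$M{\left(Q,C \right)} = -96$ ($M{\left(Q,C \right)} = \left(-1\right) 8 \left(4 + 8\right) = \left(-1\right) 8 \cdot 12 = -96$)
$M{\left(-12,-5 \right)} 2942 = \left(-96\right) 2942 = -282432$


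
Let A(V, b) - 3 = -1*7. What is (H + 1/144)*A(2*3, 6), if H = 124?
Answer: -17857/36 ≈ -496.03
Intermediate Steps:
A(V, b) = -4 (A(V, b) = 3 - 1*7 = 3 - 7 = -4)
(H + 1/144)*A(2*3, 6) = (124 + 1/144)*(-4) = (17857/144)*(-4) = -17857/36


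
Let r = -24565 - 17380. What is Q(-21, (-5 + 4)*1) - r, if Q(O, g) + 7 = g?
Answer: 41937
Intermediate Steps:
Q(O, g) = -7 + g
r = -41945
Q(-21, (-5 + 4)*1) - r = (-7 + (-5 + 4)*1) - 1*(-41945) = (-7 - 1*1) + 41945 = (-7 - 1) + 41945 = -8 + 41945 = 41937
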